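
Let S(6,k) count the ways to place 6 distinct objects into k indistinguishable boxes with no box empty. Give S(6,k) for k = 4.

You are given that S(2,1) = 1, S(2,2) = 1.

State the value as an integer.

[3] T[3,1]:1*1+0=1 · T[3,2]:2*1+1=3 · T[3,3]:3*0+1=1
[4] T[4,2]:2*3+1=7 · T[4,3]:3*1+3=6 · T[4,4]:4*0+1=1
[5] T[5,3]:3*6+7=25 · T[5,4]:4*1+6=10
[6] T[6,4]:4*10+25=65
Read S(6,4) = 65.

65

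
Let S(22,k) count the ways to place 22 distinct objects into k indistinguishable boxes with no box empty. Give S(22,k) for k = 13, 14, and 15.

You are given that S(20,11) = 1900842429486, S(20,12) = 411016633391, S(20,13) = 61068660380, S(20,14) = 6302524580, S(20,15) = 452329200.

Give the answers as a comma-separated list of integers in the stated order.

22496861868481, 3295165281331, 345615943200

row 21: T[21][12]=12·411016633391+1900842429486=6833042030178  T[21][13]=13·61068660380+411016633391=1204909218331  T[21][14]=14·6302524580+61068660380=149304004500  T[21][15]=15·452329200+6302524580=13087462580
row 22: T[22][13]=13·1204909218331+6833042030178=22496861868481  T[22][14]=14·149304004500+1204909218331=3295165281331  T[22][15]=15·13087462580+149304004500=345615943200
Read S(22,13) = 22496861868481, S(22,14) = 3295165281331, S(22,15) = 345615943200.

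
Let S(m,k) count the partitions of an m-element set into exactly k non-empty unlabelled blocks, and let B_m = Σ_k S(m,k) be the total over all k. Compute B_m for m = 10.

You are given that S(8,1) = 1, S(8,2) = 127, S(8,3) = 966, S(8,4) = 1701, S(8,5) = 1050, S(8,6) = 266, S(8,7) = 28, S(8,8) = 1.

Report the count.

i=9: T(9,1)=0+1·1=1 | T(9,2)=1+2·127=255 | T(9,3)=127+3·966=3025 | T(9,4)=966+4·1701=7770 | T(9,5)=1701+5·1050=6951 | T(9,6)=1050+6·266=2646 | T(9,7)=266+7·28=462 | T(9,8)=28+8·1=36 | T(9,9)=1+9·0=1
i=10: T(10,1)=0+1·1=1 | T(10,2)=1+2·255=511 | T(10,3)=255+3·3025=9330 | T(10,4)=3025+4·7770=34105 | T(10,5)=7770+5·6951=42525 | T(10,6)=6951+6·2646=22827 | T(10,7)=2646+7·462=5880 | T(10,8)=462+8·36=750 | T(10,9)=36+9·1=45 | T(10,10)=1+10·0=1
B_10 = ΣS(10,k) = 1+511+9330+34105+42525+22827+5880+750+45+1 = 115975

115975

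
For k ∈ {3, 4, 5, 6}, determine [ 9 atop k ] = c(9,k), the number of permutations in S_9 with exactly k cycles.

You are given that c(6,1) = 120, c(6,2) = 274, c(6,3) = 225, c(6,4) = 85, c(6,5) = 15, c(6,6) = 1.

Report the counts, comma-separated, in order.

@7  (7,1):120·6+0→720, (7,2):274·6+120→1764, (7,3):225·6+274→1624, (7,4):85·6+225→735, (7,5):15·6+85→175, (7,6):1·6+15→21
@8  (8,2):1764·7+720→13068, (8,3):1624·7+1764→13132, (8,4):735·7+1624→6769, (8,5):175·7+735→1960, (8,6):21·7+175→322
@9  (9,3):13132·8+13068→118124, (9,4):6769·8+13132→67284, (9,5):1960·8+6769→22449, (9,6):322·8+1960→4536
Read c(9,3) = 118124, c(9,4) = 67284, c(9,5) = 22449, c(9,6) = 4536.

118124, 67284, 22449, 4536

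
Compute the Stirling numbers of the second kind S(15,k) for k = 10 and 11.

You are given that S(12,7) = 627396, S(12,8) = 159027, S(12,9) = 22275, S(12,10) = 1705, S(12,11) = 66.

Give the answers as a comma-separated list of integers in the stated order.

12662650, 1479478

row 13: T[13][8]=8·159027+627396=1899612  T[13][9]=9·22275+159027=359502  T[13][10]=10·1705+22275=39325  T[13][11]=11·66+1705=2431
row 14: T[14][9]=9·359502+1899612=5135130  T[14][10]=10·39325+359502=752752  T[14][11]=11·2431+39325=66066
row 15: T[15][10]=10·752752+5135130=12662650  T[15][11]=11·66066+752752=1479478
Read S(15,10) = 12662650, S(15,11) = 1479478.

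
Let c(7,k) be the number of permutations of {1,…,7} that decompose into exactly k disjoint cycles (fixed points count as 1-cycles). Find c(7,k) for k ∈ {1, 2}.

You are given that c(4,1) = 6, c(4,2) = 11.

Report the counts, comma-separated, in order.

720, 1764

row 5: T[5][1]=4·6+0=24  T[5][2]=4·11+6=50
row 6: T[6][1]=5·24+0=120  T[6][2]=5·50+24=274
row 7: T[7][1]=6·120+0=720  T[7][2]=6·274+120=1764
Read c(7,1) = 720, c(7,2) = 1764.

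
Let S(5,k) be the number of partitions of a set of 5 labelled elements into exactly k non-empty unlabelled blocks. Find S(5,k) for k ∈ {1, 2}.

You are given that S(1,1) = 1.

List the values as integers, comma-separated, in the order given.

r2: T_2,1=1×1+0=1; T_2,2=2×0+1=1
r3: T_3,1=1×1+0=1; T_3,2=2×1+1=3
r4: T_4,1=1×1+0=1; T_4,2=2×3+1=7
r5: T_5,1=1×1+0=1; T_5,2=2×7+1=15
Read S(5,1) = 1, S(5,2) = 15.

1, 15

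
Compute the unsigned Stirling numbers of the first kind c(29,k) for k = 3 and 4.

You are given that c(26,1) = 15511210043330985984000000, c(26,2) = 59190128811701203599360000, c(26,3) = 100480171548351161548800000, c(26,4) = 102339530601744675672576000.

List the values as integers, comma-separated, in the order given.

2105684281550279072336117760000, 2236045380156380112643362816000

r27: T_27,1=26×15511210043330985984000000+0=403291461126605635584000000; T_27,2=26×59190128811701203599360000+15511210043330985984000000=1554454559147562279567360000; T_27,3=26×100480171548351161548800000+59190128811701203599360000=2671674589068831403868160000; T_27,4=26×102339530601744675672576000+100480171548351161548800000=2761307967193712729035776000
r28: T_28,2=27×1554454559147562279567360000+403291461126605635584000000=42373564558110787183902720000; T_28,3=27×2671674589068831403868160000+1554454559147562279567360000=73689668464006010184007680000; T_28,4=27×2761307967193712729035776000+2671674589068831403868160000=77226989703299075087834112000
r29: T_29,3=28×73689668464006010184007680000+42373564558110787183902720000=2105684281550279072336117760000; T_29,4=28×77226989703299075087834112000+73689668464006010184007680000=2236045380156380112643362816000
Read c(29,3) = 2105684281550279072336117760000, c(29,4) = 2236045380156380112643362816000.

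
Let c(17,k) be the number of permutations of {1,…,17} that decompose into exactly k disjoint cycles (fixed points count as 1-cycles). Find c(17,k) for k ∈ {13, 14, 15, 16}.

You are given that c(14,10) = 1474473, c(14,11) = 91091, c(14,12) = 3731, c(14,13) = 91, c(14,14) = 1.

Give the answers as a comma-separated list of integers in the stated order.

8394022, 323680, 8500, 136

i=15: T(15,11)=1474473+14·91091=2749747 | T(15,12)=91091+14·3731=143325 | T(15,13)=3731+14·91=5005 | T(15,14)=91+14·1=105 | T(15,15)=1+14·0=1
i=16: T(16,12)=2749747+15·143325=4899622 | T(16,13)=143325+15·5005=218400 | T(16,14)=5005+15·105=6580 | T(16,15)=105+15·1=120 | T(16,16)=1+15·0=1
i=17: T(17,13)=4899622+16·218400=8394022 | T(17,14)=218400+16·6580=323680 | T(17,15)=6580+16·120=8500 | T(17,16)=120+16·1=136
Read c(17,13) = 8394022, c(17,14) = 323680, c(17,15) = 8500, c(17,16) = 136.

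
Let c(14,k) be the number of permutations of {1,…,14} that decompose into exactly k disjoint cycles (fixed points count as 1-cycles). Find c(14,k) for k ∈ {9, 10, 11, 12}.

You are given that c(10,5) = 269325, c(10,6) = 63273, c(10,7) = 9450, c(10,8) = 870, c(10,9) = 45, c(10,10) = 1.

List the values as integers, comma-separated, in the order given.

[11] T[11,6]:10*63273+269325=902055 · T[11,7]:10*9450+63273=157773 · T[11,8]:10*870+9450=18150 · T[11,9]:10*45+870=1320 · T[11,10]:10*1+45=55 · T[11,11]:10*0+1=1
[12] T[12,7]:11*157773+902055=2637558 · T[12,8]:11*18150+157773=357423 · T[12,9]:11*1320+18150=32670 · T[12,10]:11*55+1320=1925 · T[12,11]:11*1+55=66 · T[12,12]:11*0+1=1
[13] T[13,8]:12*357423+2637558=6926634 · T[13,9]:12*32670+357423=749463 · T[13,10]:12*1925+32670=55770 · T[13,11]:12*66+1925=2717 · T[13,12]:12*1+66=78
[14] T[14,9]:13*749463+6926634=16669653 · T[14,10]:13*55770+749463=1474473 · T[14,11]:13*2717+55770=91091 · T[14,12]:13*78+2717=3731
Read c(14,9) = 16669653, c(14,10) = 1474473, c(14,11) = 91091, c(14,12) = 3731.

16669653, 1474473, 91091, 3731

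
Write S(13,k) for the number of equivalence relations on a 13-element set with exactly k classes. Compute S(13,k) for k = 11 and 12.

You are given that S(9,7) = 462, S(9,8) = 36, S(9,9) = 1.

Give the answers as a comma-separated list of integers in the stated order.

[10] T[10,8]:8*36+462=750 · T[10,9]:9*1+36=45 · T[10,10]:10*0+1=1
[11] T[11,9]:9*45+750=1155 · T[11,10]:10*1+45=55 · T[11,11]:11*0+1=1
[12] T[12,10]:10*55+1155=1705 · T[12,11]:11*1+55=66 · T[12,12]:12*0+1=1
[13] T[13,11]:11*66+1705=2431 · T[13,12]:12*1+66=78
Read S(13,11) = 2431, S(13,12) = 78.

2431, 78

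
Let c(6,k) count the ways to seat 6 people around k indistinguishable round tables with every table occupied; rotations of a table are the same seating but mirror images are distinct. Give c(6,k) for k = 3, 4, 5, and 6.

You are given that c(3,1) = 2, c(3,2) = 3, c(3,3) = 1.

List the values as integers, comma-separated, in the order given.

225, 85, 15, 1

r4: T_4,1=3×2+0=6; T_4,2=3×3+2=11; T_4,3=3×1+3=6; T_4,4=3×0+1=1
r5: T_5,2=4×11+6=50; T_5,3=4×6+11=35; T_5,4=4×1+6=10; T_5,5=4×0+1=1
r6: T_6,3=5×35+50=225; T_6,4=5×10+35=85; T_6,5=5×1+10=15; T_6,6=5×0+1=1
Read c(6,3) = 225, c(6,4) = 85, c(6,5) = 15, c(6,6) = 1.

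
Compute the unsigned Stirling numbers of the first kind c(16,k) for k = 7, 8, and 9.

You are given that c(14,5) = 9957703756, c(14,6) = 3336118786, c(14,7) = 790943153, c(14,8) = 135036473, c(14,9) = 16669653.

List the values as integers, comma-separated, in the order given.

272803210680, 54631129553, 8207628000

r15: T_15,6=14×3336118786+9957703756=56663366760; T_15,7=14×790943153+3336118786=14409322928; T_15,8=14×135036473+790943153=2681453775; T_15,9=14×16669653+135036473=368411615
r16: T_16,7=15×14409322928+56663366760=272803210680; T_16,8=15×2681453775+14409322928=54631129553; T_16,9=15×368411615+2681453775=8207628000
Read c(16,7) = 272803210680, c(16,8) = 54631129553, c(16,9) = 8207628000.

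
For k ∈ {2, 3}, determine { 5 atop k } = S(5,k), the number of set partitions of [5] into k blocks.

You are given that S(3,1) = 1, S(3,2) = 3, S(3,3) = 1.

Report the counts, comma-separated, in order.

r4: T_4,1=1×1+0=1; T_4,2=2×3+1=7; T_4,3=3×1+3=6
r5: T_5,2=2×7+1=15; T_5,3=3×6+7=25
Read S(5,2) = 15, S(5,3) = 25.

15, 25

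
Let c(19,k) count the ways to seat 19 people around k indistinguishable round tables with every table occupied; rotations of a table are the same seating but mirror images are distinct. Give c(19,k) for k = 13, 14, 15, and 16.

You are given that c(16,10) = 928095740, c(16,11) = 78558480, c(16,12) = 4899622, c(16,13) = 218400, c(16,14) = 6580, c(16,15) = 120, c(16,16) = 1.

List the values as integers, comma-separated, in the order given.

10246937272, 549789282, 22323822, 662796

r17: T_17,11=16×78558480+928095740=2185031420; T_17,12=16×4899622+78558480=156952432; T_17,13=16×218400+4899622=8394022; T_17,14=16×6580+218400=323680; T_17,15=16×120+6580=8500; T_17,16=16×1+120=136
r18: T_18,12=17×156952432+2185031420=4853222764; T_18,13=17×8394022+156952432=299650806; T_18,14=17×323680+8394022=13896582; T_18,15=17×8500+323680=468180; T_18,16=17×136+8500=10812
r19: T_19,13=18×299650806+4853222764=10246937272; T_19,14=18×13896582+299650806=549789282; T_19,15=18×468180+13896582=22323822; T_19,16=18×10812+468180=662796
Read c(19,13) = 10246937272, c(19,14) = 549789282, c(19,15) = 22323822, c(19,16) = 662796.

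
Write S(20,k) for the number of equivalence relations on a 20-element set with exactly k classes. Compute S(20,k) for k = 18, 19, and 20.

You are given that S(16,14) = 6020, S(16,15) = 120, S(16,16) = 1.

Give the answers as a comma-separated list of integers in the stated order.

row 17: T[17][15]=15·120+6020=7820  T[17][16]=16·1+120=136  T[17][17]=17·0+1=1
row 18: T[18][16]=16·136+7820=9996  T[18][17]=17·1+136=153  T[18][18]=18·0+1=1
row 19: T[19][17]=17·153+9996=12597  T[19][18]=18·1+153=171  T[19][19]=19·0+1=1
row 20: T[20][18]=18·171+12597=15675  T[20][19]=19·1+171=190  T[20][20]=20·0+1=1
Read S(20,18) = 15675, S(20,19) = 190, S(20,20) = 1.

15675, 190, 1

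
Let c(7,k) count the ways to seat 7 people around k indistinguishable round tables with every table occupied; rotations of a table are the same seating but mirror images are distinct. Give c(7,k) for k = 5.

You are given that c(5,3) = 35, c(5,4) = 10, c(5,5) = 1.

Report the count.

175

@6  (6,4):10·5+35→85, (6,5):1·5+10→15
@7  (7,5):15·6+85→175
Read c(7,5) = 175.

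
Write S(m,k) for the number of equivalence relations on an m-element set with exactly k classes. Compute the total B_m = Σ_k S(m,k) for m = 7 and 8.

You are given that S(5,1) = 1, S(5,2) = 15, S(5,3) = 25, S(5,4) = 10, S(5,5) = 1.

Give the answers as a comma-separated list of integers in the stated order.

i=6: T(6,1)=0+1·1=1 | T(6,2)=1+2·15=31 | T(6,3)=15+3·25=90 | T(6,4)=25+4·10=65 | T(6,5)=10+5·1=15 | T(6,6)=1+6·0=1
i=7: T(7,1)=0+1·1=1 | T(7,2)=1+2·31=63 | T(7,3)=31+3·90=301 | T(7,4)=90+4·65=350 | T(7,5)=65+5·15=140 | T(7,6)=15+6·1=21 | T(7,7)=1+7·0=1
i=8: T(8,1)=0+1·1=1 | T(8,2)=1+2·63=127 | T(8,3)=63+3·301=966 | T(8,4)=301+4·350=1701 | T(8,5)=350+5·140=1050 | T(8,6)=140+6·21=266 | T(8,7)=21+7·1=28 | T(8,8)=1+8·0=1
B_7 = ΣS(7,k) = 1+63+301+350+140+21+1 = 877
B_8 = ΣS(8,k) = 1+127+966+1701+1050+266+28+1 = 4140

877, 4140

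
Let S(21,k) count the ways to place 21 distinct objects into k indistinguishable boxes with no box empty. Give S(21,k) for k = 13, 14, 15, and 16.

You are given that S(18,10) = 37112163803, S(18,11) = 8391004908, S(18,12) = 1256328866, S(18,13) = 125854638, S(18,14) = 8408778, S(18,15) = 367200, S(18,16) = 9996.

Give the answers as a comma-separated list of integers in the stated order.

1204909218331, 149304004500, 13087462580, 809944464

row 19: T[19][11]=11·8391004908+37112163803=129413217791  T[19][12]=12·1256328866+8391004908=23466951300  T[19][13]=13·125854638+1256328866=2892439160  T[19][14]=14·8408778+125854638=243577530  T[19][15]=15·367200+8408778=13916778  T[19][16]=16·9996+367200=527136
row 20: T[20][12]=12·23466951300+129413217791=411016633391  T[20][13]=13·2892439160+23466951300=61068660380  T[20][14]=14·243577530+2892439160=6302524580  T[20][15]=15·13916778+243577530=452329200  T[20][16]=16·527136+13916778=22350954
row 21: T[21][13]=13·61068660380+411016633391=1204909218331  T[21][14]=14·6302524580+61068660380=149304004500  T[21][15]=15·452329200+6302524580=13087462580  T[21][16]=16·22350954+452329200=809944464
Read S(21,13) = 1204909218331, S(21,14) = 149304004500, S(21,15) = 13087462580, S(21,16) = 809944464.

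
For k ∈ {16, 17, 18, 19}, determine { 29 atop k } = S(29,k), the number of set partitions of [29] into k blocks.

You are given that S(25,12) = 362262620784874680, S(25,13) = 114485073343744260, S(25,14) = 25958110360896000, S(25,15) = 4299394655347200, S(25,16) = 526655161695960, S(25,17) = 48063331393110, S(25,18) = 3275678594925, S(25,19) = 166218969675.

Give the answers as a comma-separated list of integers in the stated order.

140694950355081071520, 21818248085373723570, 2598531274376323650, 239332331869053150

row 26: T[26][13]=13·114485073343744260+362262620784874680=1850568574253550060  T[26][14]=14·25958110360896000+114485073343744260=477898618396288260  T[26][15]=15·4299394655347200+25958110360896000=90449030191104000  T[26][16]=16·526655161695960+4299394655347200=12725877242482560  T[26][17]=17·48063331393110+526655161695960=1343731795378830  T[26][18]=18·3275678594925+48063331393110=107025546101760  T[26][19]=19·166218969675+3275678594925=6433839018750
row 27: T[27][14]=14·477898618396288260+1850568574253550060=8541149231801585700  T[27][15]=15·90449030191104000+477898618396288260=1834634071262848260  T[27][16]=16·12725877242482560+90449030191104000=294063066070824960  T[27][17]=17·1343731795378830+12725877242482560=35569317763922670  T[27][18]=18·107025546101760+1343731795378830=3270191625210510  T[27][19]=19·6433839018750+107025546101760=229268487458010
row 28: T[28][15]=15·1834634071262848260+8541149231801585700=36060660300744309600  T[28][16]=16·294063066070824960+1834634071262848260=6539643128396047620  T[28][17]=17·35569317763922670+294063066070824960=898741468057510350  T[28][18]=18·3270191625210510+35569317763922670=94432767017711850  T[28][19]=19·229268487458010+3270191625210510=7626292886912700
row 29: T[29][16]=16·6539643128396047620+36060660300744309600=140694950355081071520  T[29][17]=17·898741468057510350+6539643128396047620=21818248085373723570  T[29][18]=18·94432767017711850+898741468057510350=2598531274376323650  T[29][19]=19·7626292886912700+94432767017711850=239332331869053150
Read S(29,16) = 140694950355081071520, S(29,17) = 21818248085373723570, S(29,18) = 2598531274376323650, S(29,19) = 239332331869053150.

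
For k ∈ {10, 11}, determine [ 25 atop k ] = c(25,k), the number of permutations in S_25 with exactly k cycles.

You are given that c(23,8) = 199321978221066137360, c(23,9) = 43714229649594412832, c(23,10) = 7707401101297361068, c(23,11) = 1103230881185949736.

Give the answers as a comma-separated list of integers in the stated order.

6508376179668146850000, 1014945527825214637300

@24  (24,9):43714229649594412832·23+199321978221066137360→1204749260161737632496, (24,10):7707401101297361068·23+43714229649594412832→220984454979433717396, (24,11):1103230881185949736·23+7707401101297361068→33081711368574204996
@25  (25,10):220984454979433717396·24+1204749260161737632496→6508376179668146850000, (25,11):33081711368574204996·24+220984454979433717396→1014945527825214637300
Read c(25,10) = 6508376179668146850000, c(25,11) = 1014945527825214637300.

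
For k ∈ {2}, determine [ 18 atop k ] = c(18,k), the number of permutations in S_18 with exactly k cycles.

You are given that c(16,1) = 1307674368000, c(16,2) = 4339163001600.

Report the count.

@17  (17,1):1307674368000·16+0→20922789888000, (17,2):4339163001600·16+1307674368000→70734282393600
@18  (18,2):70734282393600·17+20922789888000→1223405590579200
Read c(18,2) = 1223405590579200.

1223405590579200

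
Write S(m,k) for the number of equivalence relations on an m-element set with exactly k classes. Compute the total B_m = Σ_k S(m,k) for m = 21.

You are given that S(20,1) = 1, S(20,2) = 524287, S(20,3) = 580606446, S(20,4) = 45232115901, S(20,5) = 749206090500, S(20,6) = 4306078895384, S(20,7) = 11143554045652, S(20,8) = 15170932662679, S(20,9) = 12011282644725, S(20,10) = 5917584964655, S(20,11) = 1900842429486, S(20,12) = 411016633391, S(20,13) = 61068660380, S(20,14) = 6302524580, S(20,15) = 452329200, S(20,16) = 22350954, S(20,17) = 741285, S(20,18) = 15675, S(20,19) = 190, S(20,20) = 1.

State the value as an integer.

@21  (21,1):1·1+0→1, (21,2):524287·2+1→1048575, (21,3):580606446·3+524287→1742343625, (21,4):45232115901·4+580606446→181509070050, (21,5):749206090500·5+45232115901→3791262568401, (21,6):4306078895384·6+749206090500→26585679462804, (21,7):11143554045652·7+4306078895384→82310957214948, (21,8):15170932662679·8+11143554045652→132511015347084, (21,9):12011282644725·9+15170932662679→123272476465204, (21,10):5917584964655·10+12011282644725→71187132291275, (21,11):1900842429486·11+5917584964655→26826851689001, (21,12):411016633391·12+1900842429486→6833042030178, (21,13):61068660380·13+411016633391→1204909218331, (21,14):6302524580·14+61068660380→149304004500, (21,15):452329200·15+6302524580→13087462580, (21,16):22350954·16+452329200→809944464, (21,17):741285·17+22350954→34952799, (21,18):15675·18+741285→1023435, (21,19):190·19+15675→19285, (21,20):1·20+190→210, (21,21):0·21+1→1
B_21 = ΣS(21,k) = 1+1048575+1742343625+181509070050+3791262568401+26585679462804+82310957214948+132511015347084+123272476465204+71187132291275+26826851689001+6833042030178+1204909218331+149304004500+13087462580+809944464+34952799+1023435+19285+210+1 = 474869816156751

474869816156751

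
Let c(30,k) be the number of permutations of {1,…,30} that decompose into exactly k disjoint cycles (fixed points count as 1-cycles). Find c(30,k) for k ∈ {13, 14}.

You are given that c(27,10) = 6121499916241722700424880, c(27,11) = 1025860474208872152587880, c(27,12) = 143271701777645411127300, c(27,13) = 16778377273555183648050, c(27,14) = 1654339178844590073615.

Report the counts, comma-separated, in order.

796974693974455191377937300, 88776380550648116217781890

[28] T[28,11]:27*1025860474208872152587880+6121499916241722700424880=33819732719881270820297640 · T[28,12]:27*143271701777645411127300+1025860474208872152587880=4894196422205298253024980 · T[28,13]:27*16778377273555183648050+143271701777645411127300=596287888163635369624650 · T[28,14]:27*1654339178844590073615+16778377273555183648050=61445535102359115635655
[29] T[29,12]:28*4894196422205298253024980+33819732719881270820297640=170857232541629621904997080 · T[29,13]:28*596287888163635369624650+4894196422205298253024980=21590257290787088602515180 · T[29,14]:28*61445535102359115635655+596287888163635369624650=2316762871029690607422990
[30] T[30,13]:29*21590257290787088602515180+170857232541629621904997080=796974693974455191377937300 · T[30,14]:29*2316762871029690607422990+21590257290787088602515180=88776380550648116217781890
Read c(30,13) = 796974693974455191377937300, c(30,14) = 88776380550648116217781890.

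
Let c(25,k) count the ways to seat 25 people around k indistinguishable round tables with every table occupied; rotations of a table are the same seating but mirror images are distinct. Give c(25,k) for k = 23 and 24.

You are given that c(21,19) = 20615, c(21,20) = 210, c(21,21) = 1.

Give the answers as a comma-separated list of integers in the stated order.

r22: T_22,20=21×210+20615=25025; T_22,21=21×1+210=231; T_22,22=21×0+1=1
r23: T_23,21=22×231+25025=30107; T_23,22=22×1+231=253; T_23,23=22×0+1=1
r24: T_24,22=23×253+30107=35926; T_24,23=23×1+253=276; T_24,24=23×0+1=1
r25: T_25,23=24×276+35926=42550; T_25,24=24×1+276=300
Read c(25,23) = 42550, c(25,24) = 300.

42550, 300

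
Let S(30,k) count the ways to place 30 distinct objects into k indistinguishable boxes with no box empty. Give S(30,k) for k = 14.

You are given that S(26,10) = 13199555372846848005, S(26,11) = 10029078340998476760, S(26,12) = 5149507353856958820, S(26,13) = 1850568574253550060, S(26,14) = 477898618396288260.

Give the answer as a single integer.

@27  (27,11):10029078340998476760·11+13199555372846848005→123519417123830092365, (27,12):5149507353856958820·12+10029078340998476760→71823166587281982600, (27,13):1850568574253550060·13+5149507353856958820→29206898819153109600, (27,14):477898618396288260·14+1850568574253550060→8541149231801585700
@28  (28,12):71823166587281982600·12+123519417123830092365→985397416171213883565, (28,13):29206898819153109600·13+71823166587281982600→451512851236272407400, (28,14):8541149231801585700·14+29206898819153109600→148782988064375309400
@29  (29,13):451512851236272407400·13+985397416171213883565→6855064482242755179765, (29,14):148782988064375309400·14+451512851236272407400→2534474684137526739000
@30  (30,14):2534474684137526739000·14+6855064482242755179765→42337710060168129525765
Read S(30,14) = 42337710060168129525765.

42337710060168129525765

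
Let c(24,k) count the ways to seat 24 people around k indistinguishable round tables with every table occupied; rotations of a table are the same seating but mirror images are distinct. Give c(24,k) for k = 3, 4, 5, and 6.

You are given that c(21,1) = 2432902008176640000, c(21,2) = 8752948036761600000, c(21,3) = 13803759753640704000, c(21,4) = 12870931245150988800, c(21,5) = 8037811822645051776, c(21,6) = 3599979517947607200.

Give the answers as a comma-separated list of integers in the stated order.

row 22: T[22][1]=21·2432902008176640000+0=51090942171709440000  T[22][2]=21·8752948036761600000+2432902008176640000=186244810780170240000  T[22][3]=21·13803759753640704000+8752948036761600000=298631902863216384000  T[22][4]=21·12870931245150988800+13803759753640704000=284093315901811468800  T[22][5]=21·8037811822645051776+12870931245150988800=181664979520697076096  T[22][6]=21·3599979517947607200+8037811822645051776=83637381699544802976
row 23: T[23][2]=22·186244810780170240000+51090942171709440000=4148476779335454720000  T[23][3]=22·298631902863216384000+186244810780170240000=6756146673770930688000  T[23][4]=22·284093315901811468800+298631902863216384000=6548684852703068697600  T[23][5]=22·181664979520697076096+284093315901811468800=4280722865357147142912  T[23][6]=22·83637381699544802976+181664979520697076096=2021687376910682741568
row 24: T[24][3]=23·6756146673770930688000+4148476779335454720000=159539850276066860544000  T[24][4]=23·6548684852703068697600+6756146673770930688000=157375898285941510732800  T[24][5]=23·4280722865357147142912+6548684852703068697600=105005310755917452984576  T[24][6]=23·2021687376910682741568+4280722865357147142912=50779532534302850198976
Read c(24,3) = 159539850276066860544000, c(24,4) = 157375898285941510732800, c(24,5) = 105005310755917452984576, c(24,6) = 50779532534302850198976.

159539850276066860544000, 157375898285941510732800, 105005310755917452984576, 50779532534302850198976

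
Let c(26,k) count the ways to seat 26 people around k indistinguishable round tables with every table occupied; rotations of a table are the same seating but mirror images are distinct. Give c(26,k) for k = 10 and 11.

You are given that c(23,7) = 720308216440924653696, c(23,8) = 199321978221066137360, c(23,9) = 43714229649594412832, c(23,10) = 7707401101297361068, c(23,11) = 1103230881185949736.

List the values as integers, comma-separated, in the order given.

196928100451110820242880, 31882014375298512782500

r24: T_24,8=23×199321978221066137360+720308216440924653696=5304713715525445812976; T_24,9=23×43714229649594412832+199321978221066137360=1204749260161737632496; T_24,10=23×7707401101297361068+43714229649594412832=220984454979433717396; T_24,11=23×1103230881185949736+7707401101297361068=33081711368574204996
r25: T_25,9=24×1204749260161737632496+5304713715525445812976=34218695959407148992880; T_25,10=24×220984454979433717396+1204749260161737632496=6508376179668146850000; T_25,11=24×33081711368574204996+220984454979433717396=1014945527825214637300
r26: T_26,10=25×6508376179668146850000+34218695959407148992880=196928100451110820242880; T_26,11=25×1014945527825214637300+6508376179668146850000=31882014375298512782500
Read c(26,10) = 196928100451110820242880, c(26,11) = 31882014375298512782500.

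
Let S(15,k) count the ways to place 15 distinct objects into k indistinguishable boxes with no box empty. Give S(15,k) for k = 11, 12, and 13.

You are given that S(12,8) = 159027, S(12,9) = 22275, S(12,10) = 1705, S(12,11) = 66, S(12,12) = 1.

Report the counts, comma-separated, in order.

1479478, 106470, 4550

[13] T[13,9]:9*22275+159027=359502 · T[13,10]:10*1705+22275=39325 · T[13,11]:11*66+1705=2431 · T[13,12]:12*1+66=78 · T[13,13]:13*0+1=1
[14] T[14,10]:10*39325+359502=752752 · T[14,11]:11*2431+39325=66066 · T[14,12]:12*78+2431=3367 · T[14,13]:13*1+78=91
[15] T[15,11]:11*66066+752752=1479478 · T[15,12]:12*3367+66066=106470 · T[15,13]:13*91+3367=4550
Read S(15,11) = 1479478, S(15,12) = 106470, S(15,13) = 4550.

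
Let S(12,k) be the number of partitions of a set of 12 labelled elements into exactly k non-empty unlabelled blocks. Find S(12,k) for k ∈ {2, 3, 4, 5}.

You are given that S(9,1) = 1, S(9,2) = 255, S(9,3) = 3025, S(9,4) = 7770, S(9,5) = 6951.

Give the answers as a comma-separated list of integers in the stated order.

2047, 86526, 611501, 1379400

i=10: T(10,1)=0+1·1=1 | T(10,2)=1+2·255=511 | T(10,3)=255+3·3025=9330 | T(10,4)=3025+4·7770=34105 | T(10,5)=7770+5·6951=42525
i=11: T(11,1)=0+1·1=1 | T(11,2)=1+2·511=1023 | T(11,3)=511+3·9330=28501 | T(11,4)=9330+4·34105=145750 | T(11,5)=34105+5·42525=246730
i=12: T(12,2)=1+2·1023=2047 | T(12,3)=1023+3·28501=86526 | T(12,4)=28501+4·145750=611501 | T(12,5)=145750+5·246730=1379400
Read S(12,2) = 2047, S(12,3) = 86526, S(12,4) = 611501, S(12,5) = 1379400.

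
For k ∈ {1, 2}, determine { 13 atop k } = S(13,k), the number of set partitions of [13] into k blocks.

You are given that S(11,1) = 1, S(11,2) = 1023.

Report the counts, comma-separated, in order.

1, 4095

row 12: T[12][1]=1·1+0=1  T[12][2]=2·1023+1=2047
row 13: T[13][1]=1·1+0=1  T[13][2]=2·2047+1=4095
Read S(13,1) = 1, S(13,2) = 4095.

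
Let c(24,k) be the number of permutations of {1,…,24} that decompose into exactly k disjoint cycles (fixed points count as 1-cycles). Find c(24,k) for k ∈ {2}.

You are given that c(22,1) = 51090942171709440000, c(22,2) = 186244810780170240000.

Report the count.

96538966652493066240000

r23: T_23,1=22×51090942171709440000+0=1124000727777607680000; T_23,2=22×186244810780170240000+51090942171709440000=4148476779335454720000
r24: T_24,2=23×4148476779335454720000+1124000727777607680000=96538966652493066240000
Read c(24,2) = 96538966652493066240000.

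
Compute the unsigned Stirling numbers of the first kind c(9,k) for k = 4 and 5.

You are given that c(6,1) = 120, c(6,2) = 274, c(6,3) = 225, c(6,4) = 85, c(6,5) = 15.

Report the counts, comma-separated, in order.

i=7: T(7,2)=120+6·274=1764 | T(7,3)=274+6·225=1624 | T(7,4)=225+6·85=735 | T(7,5)=85+6·15=175
i=8: T(8,3)=1764+7·1624=13132 | T(8,4)=1624+7·735=6769 | T(8,5)=735+7·175=1960
i=9: T(9,4)=13132+8·6769=67284 | T(9,5)=6769+8·1960=22449
Read c(9,4) = 67284, c(9,5) = 22449.

67284, 22449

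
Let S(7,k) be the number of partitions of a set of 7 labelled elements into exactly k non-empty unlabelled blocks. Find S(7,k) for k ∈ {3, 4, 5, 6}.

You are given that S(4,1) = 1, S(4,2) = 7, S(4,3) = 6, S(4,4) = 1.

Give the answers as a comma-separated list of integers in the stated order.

301, 350, 140, 21

@5  (5,1):1·1+0→1, (5,2):7·2+1→15, (5,3):6·3+7→25, (5,4):1·4+6→10, (5,5):0·5+1→1
@6  (6,2):15·2+1→31, (6,3):25·3+15→90, (6,4):10·4+25→65, (6,5):1·5+10→15, (6,6):0·6+1→1
@7  (7,3):90·3+31→301, (7,4):65·4+90→350, (7,5):15·5+65→140, (7,6):1·6+15→21
Read S(7,3) = 301, S(7,4) = 350, S(7,5) = 140, S(7,6) = 21.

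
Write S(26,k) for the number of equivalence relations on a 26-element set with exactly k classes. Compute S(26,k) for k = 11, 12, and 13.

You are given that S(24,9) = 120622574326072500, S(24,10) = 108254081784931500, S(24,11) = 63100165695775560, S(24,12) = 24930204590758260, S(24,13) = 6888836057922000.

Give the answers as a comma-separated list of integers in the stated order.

[25] T[25,10]:10*108254081784931500+120622574326072500=1203163392175387500 · T[25,11]:11*63100165695775560+108254081784931500=802355904438462660 · T[25,12]:12*24930204590758260+63100165695775560=362262620784874680 · T[25,13]:13*6888836057922000+24930204590758260=114485073343744260
[26] T[26,11]:11*802355904438462660+1203163392175387500=10029078340998476760 · T[26,12]:12*362262620784874680+802355904438462660=5149507353856958820 · T[26,13]:13*114485073343744260+362262620784874680=1850568574253550060
Read S(26,11) = 10029078340998476760, S(26,12) = 5149507353856958820, S(26,13) = 1850568574253550060.

10029078340998476760, 5149507353856958820, 1850568574253550060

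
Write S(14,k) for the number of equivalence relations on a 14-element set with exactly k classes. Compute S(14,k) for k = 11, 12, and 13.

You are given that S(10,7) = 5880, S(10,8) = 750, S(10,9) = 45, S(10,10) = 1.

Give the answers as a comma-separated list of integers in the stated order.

66066, 3367, 91

row 11: T[11][8]=8·750+5880=11880  T[11][9]=9·45+750=1155  T[11][10]=10·1+45=55  T[11][11]=11·0+1=1
row 12: T[12][9]=9·1155+11880=22275  T[12][10]=10·55+1155=1705  T[12][11]=11·1+55=66  T[12][12]=12·0+1=1
row 13: T[13][10]=10·1705+22275=39325  T[13][11]=11·66+1705=2431  T[13][12]=12·1+66=78  T[13][13]=13·0+1=1
row 14: T[14][11]=11·2431+39325=66066  T[14][12]=12·78+2431=3367  T[14][13]=13·1+78=91
Read S(14,11) = 66066, S(14,12) = 3367, S(14,13) = 91.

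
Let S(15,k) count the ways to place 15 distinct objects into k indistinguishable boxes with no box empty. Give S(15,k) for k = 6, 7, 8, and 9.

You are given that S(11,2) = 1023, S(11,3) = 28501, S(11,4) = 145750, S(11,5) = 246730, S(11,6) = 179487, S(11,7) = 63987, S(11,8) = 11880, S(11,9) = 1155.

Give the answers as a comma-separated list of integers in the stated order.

row 12: T[12][3]=3·28501+1023=86526  T[12][4]=4·145750+28501=611501  T[12][5]=5·246730+145750=1379400  T[12][6]=6·179487+246730=1323652  T[12][7]=7·63987+179487=627396  T[12][8]=8·11880+63987=159027  T[12][9]=9·1155+11880=22275
row 13: T[13][4]=4·611501+86526=2532530  T[13][5]=5·1379400+611501=7508501  T[13][6]=6·1323652+1379400=9321312  T[13][7]=7·627396+1323652=5715424  T[13][8]=8·159027+627396=1899612  T[13][9]=9·22275+159027=359502
row 14: T[14][5]=5·7508501+2532530=40075035  T[14][6]=6·9321312+7508501=63436373  T[14][7]=7·5715424+9321312=49329280  T[14][8]=8·1899612+5715424=20912320  T[14][9]=9·359502+1899612=5135130
row 15: T[15][6]=6·63436373+40075035=420693273  T[15][7]=7·49329280+63436373=408741333  T[15][8]=8·20912320+49329280=216627840  T[15][9]=9·5135130+20912320=67128490
Read S(15,6) = 420693273, S(15,7) = 408741333, S(15,8) = 216627840, S(15,9) = 67128490.

420693273, 408741333, 216627840, 67128490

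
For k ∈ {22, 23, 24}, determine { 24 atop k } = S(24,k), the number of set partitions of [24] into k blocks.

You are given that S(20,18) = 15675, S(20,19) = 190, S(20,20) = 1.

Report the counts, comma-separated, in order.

33902, 276, 1

i=21: T(21,19)=15675+19·190=19285 | T(21,20)=190+20·1=210 | T(21,21)=1+21·0=1
i=22: T(22,20)=19285+20·210=23485 | T(22,21)=210+21·1=231 | T(22,22)=1+22·0=1
i=23: T(23,21)=23485+21·231=28336 | T(23,22)=231+22·1=253 | T(23,23)=1+23·0=1
i=24: T(24,22)=28336+22·253=33902 | T(24,23)=253+23·1=276 | T(24,24)=1+24·0=1
Read S(24,22) = 33902, S(24,23) = 276, S(24,24) = 1.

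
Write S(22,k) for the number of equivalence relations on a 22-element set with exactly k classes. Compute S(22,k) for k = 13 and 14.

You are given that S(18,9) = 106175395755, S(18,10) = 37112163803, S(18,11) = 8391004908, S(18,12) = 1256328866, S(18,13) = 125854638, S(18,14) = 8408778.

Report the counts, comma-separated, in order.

r19: T_19,10=10×37112163803+106175395755=477297033785; T_19,11=11×8391004908+37112163803=129413217791; T_19,12=12×1256328866+8391004908=23466951300; T_19,13=13×125854638+1256328866=2892439160; T_19,14=14×8408778+125854638=243577530
r20: T_20,11=11×129413217791+477297033785=1900842429486; T_20,12=12×23466951300+129413217791=411016633391; T_20,13=13×2892439160+23466951300=61068660380; T_20,14=14×243577530+2892439160=6302524580
r21: T_21,12=12×411016633391+1900842429486=6833042030178; T_21,13=13×61068660380+411016633391=1204909218331; T_21,14=14×6302524580+61068660380=149304004500
r22: T_22,13=13×1204909218331+6833042030178=22496861868481; T_22,14=14×149304004500+1204909218331=3295165281331
Read S(22,13) = 22496861868481, S(22,14) = 3295165281331.

22496861868481, 3295165281331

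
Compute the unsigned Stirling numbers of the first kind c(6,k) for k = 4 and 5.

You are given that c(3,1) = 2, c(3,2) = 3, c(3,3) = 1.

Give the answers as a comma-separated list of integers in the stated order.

85, 15

i=4: T(4,2)=2+3·3=11 | T(4,3)=3+3·1=6 | T(4,4)=1+3·0=1
i=5: T(5,3)=11+4·6=35 | T(5,4)=6+4·1=10 | T(5,5)=1+4·0=1
i=6: T(6,4)=35+5·10=85 | T(6,5)=10+5·1=15
Read c(6,4) = 85, c(6,5) = 15.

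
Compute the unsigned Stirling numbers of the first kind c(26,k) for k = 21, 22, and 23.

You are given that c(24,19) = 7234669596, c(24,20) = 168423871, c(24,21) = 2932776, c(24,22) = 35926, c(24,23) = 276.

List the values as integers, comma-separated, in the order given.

row 25: T[25][20]=24·168423871+7234669596=11276842500  T[25][21]=24·2932776+168423871=238810495  T[25][22]=24·35926+2932776=3795000  T[25][23]=24·276+35926=42550
row 26: T[26][21]=25·238810495+11276842500=17247104875  T[26][22]=25·3795000+238810495=333685495  T[26][23]=25·42550+3795000=4858750
Read c(26,21) = 17247104875, c(26,22) = 333685495, c(26,23) = 4858750.

17247104875, 333685495, 4858750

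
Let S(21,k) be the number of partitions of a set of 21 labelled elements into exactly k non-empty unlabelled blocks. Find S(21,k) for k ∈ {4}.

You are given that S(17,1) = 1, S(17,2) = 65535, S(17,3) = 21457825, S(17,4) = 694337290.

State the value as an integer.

181509070050

@18  (18,1):1·1+0→1, (18,2):65535·2+1→131071, (18,3):21457825·3+65535→64439010, (18,4):694337290·4+21457825→2798806985
@19  (19,2):131071·2+1→262143, (19,3):64439010·3+131071→193448101, (19,4):2798806985·4+64439010→11259666950
@20  (20,3):193448101·3+262143→580606446, (20,4):11259666950·4+193448101→45232115901
@21  (21,4):45232115901·4+580606446→181509070050
Read S(21,4) = 181509070050.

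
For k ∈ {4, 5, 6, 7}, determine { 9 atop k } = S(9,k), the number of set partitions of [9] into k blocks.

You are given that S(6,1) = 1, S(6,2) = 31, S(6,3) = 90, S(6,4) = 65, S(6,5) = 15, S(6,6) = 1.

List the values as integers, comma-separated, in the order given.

7770, 6951, 2646, 462

row 7: T[7][2]=2·31+1=63  T[7][3]=3·90+31=301  T[7][4]=4·65+90=350  T[7][5]=5·15+65=140  T[7][6]=6·1+15=21  T[7][7]=7·0+1=1
row 8: T[8][3]=3·301+63=966  T[8][4]=4·350+301=1701  T[8][5]=5·140+350=1050  T[8][6]=6·21+140=266  T[8][7]=7·1+21=28
row 9: T[9][4]=4·1701+966=7770  T[9][5]=5·1050+1701=6951  T[9][6]=6·266+1050=2646  T[9][7]=7·28+266=462
Read S(9,4) = 7770, S(9,5) = 6951, S(9,6) = 2646, S(9,7) = 462.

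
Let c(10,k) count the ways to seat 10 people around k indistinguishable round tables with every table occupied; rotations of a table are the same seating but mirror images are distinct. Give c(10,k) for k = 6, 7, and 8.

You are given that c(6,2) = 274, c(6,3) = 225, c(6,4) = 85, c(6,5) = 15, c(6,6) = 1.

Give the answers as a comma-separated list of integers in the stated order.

@7  (7,3):225·6+274→1624, (7,4):85·6+225→735, (7,5):15·6+85→175, (7,6):1·6+15→21, (7,7):0·6+1→1
@8  (8,4):735·7+1624→6769, (8,5):175·7+735→1960, (8,6):21·7+175→322, (8,7):1·7+21→28, (8,8):0·7+1→1
@9  (9,5):1960·8+6769→22449, (9,6):322·8+1960→4536, (9,7):28·8+322→546, (9,8):1·8+28→36
@10  (10,6):4536·9+22449→63273, (10,7):546·9+4536→9450, (10,8):36·9+546→870
Read c(10,6) = 63273, c(10,7) = 9450, c(10,8) = 870.

63273, 9450, 870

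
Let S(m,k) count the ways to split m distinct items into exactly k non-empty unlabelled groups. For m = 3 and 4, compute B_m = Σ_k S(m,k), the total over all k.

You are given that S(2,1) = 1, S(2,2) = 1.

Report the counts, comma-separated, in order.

@3  (3,1):1·1+0→1, (3,2):1·2+1→3, (3,3):0·3+1→1
@4  (4,1):1·1+0→1, (4,2):3·2+1→7, (4,3):1·3+3→6, (4,4):0·4+1→1
B_3 = ΣS(3,k) = 1+3+1 = 5
B_4 = ΣS(4,k) = 1+7+6+1 = 15

5, 15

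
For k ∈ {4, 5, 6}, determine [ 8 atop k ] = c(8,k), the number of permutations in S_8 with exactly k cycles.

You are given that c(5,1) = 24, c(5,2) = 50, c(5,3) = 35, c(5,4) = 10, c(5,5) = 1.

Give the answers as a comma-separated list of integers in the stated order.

6769, 1960, 322

r6: T_6,2=5×50+24=274; T_6,3=5×35+50=225; T_6,4=5×10+35=85; T_6,5=5×1+10=15; T_6,6=5×0+1=1
r7: T_7,3=6×225+274=1624; T_7,4=6×85+225=735; T_7,5=6×15+85=175; T_7,6=6×1+15=21
r8: T_8,4=7×735+1624=6769; T_8,5=7×175+735=1960; T_8,6=7×21+175=322
Read c(8,4) = 6769, c(8,5) = 1960, c(8,6) = 322.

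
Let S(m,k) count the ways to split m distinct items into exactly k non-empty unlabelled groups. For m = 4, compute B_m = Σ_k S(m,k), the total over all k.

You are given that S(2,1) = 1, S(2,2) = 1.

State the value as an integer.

15

r3: T_3,1=1×1+0=1; T_3,2=2×1+1=3; T_3,3=3×0+1=1
r4: T_4,1=1×1+0=1; T_4,2=2×3+1=7; T_4,3=3×1+3=6; T_4,4=4×0+1=1
B_4 = ΣS(4,k) = 1+7+6+1 = 15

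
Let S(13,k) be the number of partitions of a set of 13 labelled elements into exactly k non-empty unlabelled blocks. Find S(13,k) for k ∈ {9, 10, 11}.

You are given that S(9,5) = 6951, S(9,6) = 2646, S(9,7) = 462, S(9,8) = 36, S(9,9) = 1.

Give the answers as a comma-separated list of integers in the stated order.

359502, 39325, 2431

[10] T[10,6]:6*2646+6951=22827 · T[10,7]:7*462+2646=5880 · T[10,8]:8*36+462=750 · T[10,9]:9*1+36=45 · T[10,10]:10*0+1=1
[11] T[11,7]:7*5880+22827=63987 · T[11,8]:8*750+5880=11880 · T[11,9]:9*45+750=1155 · T[11,10]:10*1+45=55 · T[11,11]:11*0+1=1
[12] T[12,8]:8*11880+63987=159027 · T[12,9]:9*1155+11880=22275 · T[12,10]:10*55+1155=1705 · T[12,11]:11*1+55=66
[13] T[13,9]:9*22275+159027=359502 · T[13,10]:10*1705+22275=39325 · T[13,11]:11*66+1705=2431
Read S(13,9) = 359502, S(13,10) = 39325, S(13,11) = 2431.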